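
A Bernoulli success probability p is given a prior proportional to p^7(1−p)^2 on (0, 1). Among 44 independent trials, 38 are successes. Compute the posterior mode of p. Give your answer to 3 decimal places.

p̂_MAP = 0.849

The prior density ∝ p^7(1−p)^2 is the kernel of Beta(8, 3).
Data: 38 successes in 44 trials. The binomial likelihood contributes p^38(1−p)^6, so the posterior is Beta(8+38, 3+6) = Beta(46, 9).
For Beta(a, b) with a, b > 1 the mode is (a−1)/(a+b−2) = 45/53 ≈ 0.849.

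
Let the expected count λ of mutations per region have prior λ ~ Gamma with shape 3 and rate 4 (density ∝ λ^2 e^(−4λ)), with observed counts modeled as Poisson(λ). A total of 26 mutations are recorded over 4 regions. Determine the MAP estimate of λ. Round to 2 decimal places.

λ̂_MAP = 3.50

Σxᵢ = 26, n = 4.
Posterior ∝ λ^2e^(−4λ) · λ^26e^(−4λ) = λ^28e^(−8λ), i.e. Gamma(shape=29, rate=8).
The mode of a Gamma(a, b) with a ≥ 1 (shape–rate) is (a−1)/b = 28/8 ≈ 3.50.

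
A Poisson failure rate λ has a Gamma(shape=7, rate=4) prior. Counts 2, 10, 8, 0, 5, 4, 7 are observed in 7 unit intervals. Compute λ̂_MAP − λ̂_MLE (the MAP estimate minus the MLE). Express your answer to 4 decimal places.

MAP − MLE = -1.3247

Σxᵢ = 36. Posterior is Gamma(43, 11); MAP = (43−1)/11 = 42/11 ≈ 3.81818.
MLE = x̄ = 36/7 ≈ 5.14286.
Difference = 42/11 − 36/7 = -102/77 ≈ -1.3247.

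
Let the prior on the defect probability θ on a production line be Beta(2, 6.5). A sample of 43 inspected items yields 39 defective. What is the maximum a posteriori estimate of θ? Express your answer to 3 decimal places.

Prior: Beta(2, 6.5).
Data: 39 successes in 43 trials. The binomial likelihood contributes θ^39(1−θ)^4, so the posterior is Beta(2+39, 6.5+4) = Beta(41, 10.5).
For Beta(a, b) with a, b > 1 the mode is (a−1)/(a+b−2) = 40/49.5 ≈ 0.808.

θ̂_MAP = 0.808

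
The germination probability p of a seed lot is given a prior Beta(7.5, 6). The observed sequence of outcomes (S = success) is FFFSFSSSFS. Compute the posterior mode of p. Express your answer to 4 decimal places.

Prior: Beta(7.5, 6).
Data: 5 successes in 10 trials (from the sequence). The binomial likelihood contributes p^5(1−p)^5, so the posterior is Beta(7.5+5, 6+5) = Beta(12.5, 11).
For Beta(a, b) with a, b > 1 the mode is (a−1)/(a+b−2) = 11.5/21.5 ≈ 0.5349.

p̂_MAP = 0.5349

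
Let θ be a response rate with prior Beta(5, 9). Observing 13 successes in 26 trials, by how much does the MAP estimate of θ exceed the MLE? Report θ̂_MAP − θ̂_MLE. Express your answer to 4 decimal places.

Posterior is Beta(18, 22); MAP = (18−1)/(40−2) = 17/38 ≈ 0.44737.
MLE ignores the prior: θ̂_MLE = k/n = 13/26 ≈ 0.50000.
Difference = 17/38 − 13/26 = -1/19 ≈ -0.0526.

MAP − MLE = -0.0526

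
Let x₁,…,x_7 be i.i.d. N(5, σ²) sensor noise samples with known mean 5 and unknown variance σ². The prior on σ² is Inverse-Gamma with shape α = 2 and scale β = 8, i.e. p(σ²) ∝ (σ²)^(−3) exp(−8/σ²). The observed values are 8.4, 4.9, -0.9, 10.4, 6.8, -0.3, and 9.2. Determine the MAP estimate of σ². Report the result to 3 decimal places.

σ̂²_MAP = 10.808

Sum of squared deviations about the known mean: SS = (8.4−5)² + (4.9−5)² + (-0.9−5)² + (10.4−5)² + (6.8−5)² + (-0.3−5)² + (9.2−5)² = 124.51.
The Normal likelihood contributes (σ²)^(−n/2) exp(−SS/(2σ²)), so the posterior is Inverse-Gamma(α + n/2, β + SS/2) = Inverse-Gamma(5.5, 70.255).
The mode of Inverse-Gamma(a, b) is b/(a+1) = 70.255/6.5 ≈ 10.808.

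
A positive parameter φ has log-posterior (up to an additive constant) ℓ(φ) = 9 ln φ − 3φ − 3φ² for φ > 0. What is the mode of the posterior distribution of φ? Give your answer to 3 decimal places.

φ̂_MAP = 1.000

ℓ'(φ) = 9/φ − 3 − 6φ. Setting this to zero and multiplying by φ: 6φ² + 3φ − 9 = 0.
φ = (−3 + √(3² + 4·6·9)) / (2·6) = (−3 + √225) / 12 = (−3 + 15)/12 = 1.
ℓ''(φ) = −9/φ² − 6 < 0, confirming a maximum.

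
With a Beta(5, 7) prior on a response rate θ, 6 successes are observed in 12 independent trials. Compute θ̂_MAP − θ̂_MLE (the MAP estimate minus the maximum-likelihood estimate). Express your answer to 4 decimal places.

Posterior is Beta(11, 13); MAP = (11−1)/(24−2) = 10/22 ≈ 0.45455.
MLE ignores the prior: θ̂_MLE = k/n = 6/12 ≈ 0.50000.
Difference = 10/22 − 6/12 = -1/22 ≈ -0.0455.

MAP − MLE = -0.0455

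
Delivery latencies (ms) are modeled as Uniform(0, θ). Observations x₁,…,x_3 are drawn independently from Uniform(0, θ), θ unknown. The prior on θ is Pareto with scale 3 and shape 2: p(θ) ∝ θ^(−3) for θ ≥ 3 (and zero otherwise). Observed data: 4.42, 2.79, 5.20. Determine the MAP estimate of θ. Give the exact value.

The Uniform(0, θ) likelihood is θ^(−n) for θ ≥ max(xᵢ), zero otherwise. Here max(xᵢ) = 5.20.
Posterior ∝ θ^(−3) · θ^(−3) = θ^(−6) on θ ≥ max(3, 5.20) = 5.20.
This density is strictly decreasing in θ, so the posterior mode lies at the lower boundary of the support.

θ̂_MAP = 5.20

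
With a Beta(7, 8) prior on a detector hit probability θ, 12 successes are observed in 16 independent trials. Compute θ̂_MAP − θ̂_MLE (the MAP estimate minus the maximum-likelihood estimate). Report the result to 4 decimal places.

MAP − MLE = -0.1293

Posterior is Beta(19, 12); MAP = (19−1)/(31−2) = 18/29 ≈ 0.62069.
MLE ignores the prior: θ̂_MLE = k/n = 12/16 ≈ 0.75000.
Difference = 18/29 − 12/16 = -15/116 ≈ -0.1293.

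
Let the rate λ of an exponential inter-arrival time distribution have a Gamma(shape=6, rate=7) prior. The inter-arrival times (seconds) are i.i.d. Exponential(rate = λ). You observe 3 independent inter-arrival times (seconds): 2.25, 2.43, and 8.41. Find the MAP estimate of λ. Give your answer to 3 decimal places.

λ̂_MAP = 0.398

The Exponential(rate=λ) likelihood is ∝ λ^n e^(−λΣtᵢ). Here n = 3 and Σtᵢ = 2.25 + 2.43 + 8.41 = 13.09.
Posterior ∝ λ^5e^(−7λ) · λ^3e^(−13.09λ) = λ^8e^(−20.09λ), i.e. Gamma(9, 20.09).
Mode = (a−1)/b = 8/20.09 ≈ 0.398.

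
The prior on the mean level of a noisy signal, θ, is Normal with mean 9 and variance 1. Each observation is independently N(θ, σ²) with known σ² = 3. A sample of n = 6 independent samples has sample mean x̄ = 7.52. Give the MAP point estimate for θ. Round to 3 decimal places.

θ̂_MAP = 8.013

n = 6, x̄ = 7.52.
For a Normal prior and Normal likelihood with known variance, the posterior is Normal; its mode equals its mean, the precision-weighted average.
Prior precision 1/σ₀² = 1/1 = 1; data precision n/σ² = 6/3 = 2.
θ̂ = (1·9 + 2·7.52) / (1 + 2) = 24.04/3 = 601/75 ≈ 8.013.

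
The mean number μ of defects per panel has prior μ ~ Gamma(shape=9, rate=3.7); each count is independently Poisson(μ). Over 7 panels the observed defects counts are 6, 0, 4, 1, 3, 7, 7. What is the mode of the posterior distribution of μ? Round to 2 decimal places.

Σxᵢ = 6+0+4+1+3+7+7 = 28, with n = 7.
Posterior ∝ μ^8e^(−3.7μ) · μ^28e^(−7μ) = μ^36e^(−10.7μ), i.e. Gamma(shape=37, rate=10.7).
The mode of a Gamma(a, b) with a ≥ 1 (shape–rate) is (a−1)/b = 36/10.7 ≈ 3.36.

μ̂_MAP = 3.36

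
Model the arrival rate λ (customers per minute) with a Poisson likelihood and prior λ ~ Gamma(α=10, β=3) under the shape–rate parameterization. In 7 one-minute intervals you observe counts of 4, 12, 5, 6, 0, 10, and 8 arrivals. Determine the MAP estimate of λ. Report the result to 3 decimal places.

λ̂_MAP = 5.400

Σxᵢ = 4+12+5+6+0+10+8 = 45, with n = 7.
Posterior ∝ λ^9e^(−3λ) · λ^45e^(−7λ) = λ^54e^(−10λ), i.e. Gamma(shape=55, rate=10).
The mode of a Gamma(a, b) with a ≥ 1 (shape–rate) is (a−1)/b = 54/10 ≈ 5.400.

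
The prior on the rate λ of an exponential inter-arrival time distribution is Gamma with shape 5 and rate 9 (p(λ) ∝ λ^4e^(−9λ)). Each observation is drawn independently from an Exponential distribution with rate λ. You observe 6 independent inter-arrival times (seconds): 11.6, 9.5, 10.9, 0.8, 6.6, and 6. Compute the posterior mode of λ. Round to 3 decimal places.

λ̂_MAP = 0.184

The Exponential(rate=λ) likelihood is ∝ λ^n e^(−λΣtᵢ). Here n = 6 and Σtᵢ = 11.6 + 9.5 + 10.9 + 0.8 + 6.6 + 6 = 45.4.
Posterior ∝ λ^4e^(−9λ) · λ^6e^(−45.4λ) = λ^10e^(−54.4λ), i.e. Gamma(11, 54.4).
Mode = (a−1)/b = 10/54.4 ≈ 0.184.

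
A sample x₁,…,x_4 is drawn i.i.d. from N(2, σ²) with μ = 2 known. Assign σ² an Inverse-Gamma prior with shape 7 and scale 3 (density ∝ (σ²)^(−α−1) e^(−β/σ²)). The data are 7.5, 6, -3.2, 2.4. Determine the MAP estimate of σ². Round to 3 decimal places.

σ̂²_MAP = 3.973

Sum of squared deviations about the known mean: SS = (7.5−2)² + (6−2)² + (-3.2−2)² + (2.4−2)² = 73.45.
The Normal likelihood contributes (σ²)^(−n/2) exp(−SS/(2σ²)), so the posterior is Inverse-Gamma(α + n/2, β + SS/2) = Inverse-Gamma(9, 39.725).
The mode of Inverse-Gamma(a, b) is b/(a+1) = 39.725/10 ≈ 3.973.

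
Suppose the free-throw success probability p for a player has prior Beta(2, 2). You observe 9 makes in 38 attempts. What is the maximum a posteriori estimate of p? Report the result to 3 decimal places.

Prior: Beta(2, 2).
Data: 9 successes in 38 trials. The binomial likelihood contributes p^9(1−p)^29, so the posterior is Beta(2+9, 2+29) = Beta(11, 31).
For Beta(a, b) with a, b > 1 the mode is (a−1)/(a+b−2) = 10/40 ≈ 0.250.

p̂_MAP = 0.250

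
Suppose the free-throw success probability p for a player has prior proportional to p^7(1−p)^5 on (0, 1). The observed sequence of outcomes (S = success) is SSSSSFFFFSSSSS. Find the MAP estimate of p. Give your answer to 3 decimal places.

p̂_MAP = 0.654

The prior density ∝ p^7(1−p)^5 is the kernel of Beta(8, 6).
Data: 10 successes in 14 trials (from the sequence). The binomial likelihood contributes p^10(1−p)^4, so the posterior is Beta(8+10, 6+4) = Beta(18, 10).
For Beta(a, b) with a, b > 1 the mode is (a−1)/(a+b−2) = 17/26 ≈ 0.654.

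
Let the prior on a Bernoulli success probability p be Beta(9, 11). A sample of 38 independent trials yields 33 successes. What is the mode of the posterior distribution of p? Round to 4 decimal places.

Prior: Beta(9, 11).
Data: 33 successes in 38 trials. The binomial likelihood contributes p^33(1−p)^5, so the posterior is Beta(9+33, 11+5) = Beta(42, 16).
For Beta(a, b) with a, b > 1 the mode is (a−1)/(a+b−2) = 41/56 ≈ 0.7321.

p̂_MAP = 0.7321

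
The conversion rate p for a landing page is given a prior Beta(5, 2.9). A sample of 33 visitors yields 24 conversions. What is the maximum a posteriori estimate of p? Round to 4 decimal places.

p̂_MAP = 0.7198

Prior: Beta(5, 2.9).
Data: 24 successes in 33 trials. The binomial likelihood contributes p^24(1−p)^9, so the posterior is Beta(5+24, 2.9+9) = Beta(29, 11.9).
For Beta(a, b) with a, b > 1 the mode is (a−1)/(a+b−2) = 28/38.9 ≈ 0.7198.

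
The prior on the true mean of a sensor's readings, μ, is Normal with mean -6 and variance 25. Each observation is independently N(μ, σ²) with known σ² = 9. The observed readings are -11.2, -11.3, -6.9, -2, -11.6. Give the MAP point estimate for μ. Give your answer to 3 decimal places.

n = 5; x̄ = ((-11.2) + (-11.3) + (-6.9) + (-2) + (-11.6))/5 = -43/5 = -8.6.
For a Normal prior and Normal likelihood with known variance, the posterior is Normal; its mode equals its mean, the precision-weighted average.
Prior precision 1/σ₀² = 1/25 = 0.04; data precision n/σ² = 5/9.
μ̂ = (0.04·(-6) + (5/9)·(-8.6)) / (0.04 + 5/9) = (-1129/225)/(134/225) = -1129/134 ≈ -8.425.

μ̂_MAP = -8.425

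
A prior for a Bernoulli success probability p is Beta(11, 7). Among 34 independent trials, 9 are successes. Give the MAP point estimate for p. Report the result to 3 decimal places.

Prior: Beta(11, 7).
Data: 9 successes in 34 trials. The binomial likelihood contributes p^9(1−p)^25, so the posterior is Beta(11+9, 7+25) = Beta(20, 32).
For Beta(a, b) with a, b > 1 the mode is (a−1)/(a+b−2) = 19/50 ≈ 0.380.

p̂_MAP = 0.380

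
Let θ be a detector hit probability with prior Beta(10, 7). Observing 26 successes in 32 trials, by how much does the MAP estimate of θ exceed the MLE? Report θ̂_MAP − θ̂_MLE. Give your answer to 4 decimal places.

MAP − MLE = -0.0678

Posterior is Beta(36, 13); MAP = (36−1)/(49−2) = 35/47 ≈ 0.74468.
MLE ignores the prior: θ̂_MLE = k/n = 26/32 ≈ 0.81250.
Difference = 35/47 − 26/32 = -51/752 ≈ -0.0678.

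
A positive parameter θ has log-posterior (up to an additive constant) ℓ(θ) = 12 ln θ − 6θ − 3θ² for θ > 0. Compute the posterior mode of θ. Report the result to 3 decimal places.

θ̂_MAP = 1.000

ℓ'(θ) = 12/θ − 6 − 6θ. Setting this to zero and multiplying by θ: 6θ² + 6θ − 12 = 0.
θ = (−6 + √(6² + 4·6·12)) / (2·6) = (−6 + √324) / 12 = (−6 + 18)/12 = 1.
ℓ''(θ) = −12/θ² − 6 < 0, confirming a maximum.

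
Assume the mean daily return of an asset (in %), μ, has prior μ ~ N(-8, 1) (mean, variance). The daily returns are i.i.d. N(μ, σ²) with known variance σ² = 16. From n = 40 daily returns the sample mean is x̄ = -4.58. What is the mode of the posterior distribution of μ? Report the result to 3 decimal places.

μ̂_MAP = -5.557

n = 40, x̄ = -4.58.
For a Normal prior and Normal likelihood with known variance, the posterior is Normal; its mode equals its mean, the precision-weighted average.
Prior precision 1/σ₀² = 1/1 = 1; data precision n/σ² = 40/16 = 2.5.
μ̂ = (1·(-8) + 2.5·(-4.58)) / (1 + 2.5) = (-19.45)/3.5 = -389/70 ≈ -5.557.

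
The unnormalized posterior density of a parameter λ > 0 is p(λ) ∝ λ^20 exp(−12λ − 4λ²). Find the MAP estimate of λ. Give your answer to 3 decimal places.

λ̂_MAP = 1.000

ℓ'(λ) = 20/λ − 12 − 8λ. Setting this to zero and multiplying by λ: 8λ² + 12λ − 20 = 0.
λ = (−12 + √(12² + 4·8·20)) / (2·8) = (−12 + √784) / 16 = (−12 + 28)/16 = 1.
ℓ''(λ) = −20/λ² − 8 < 0, confirming a maximum.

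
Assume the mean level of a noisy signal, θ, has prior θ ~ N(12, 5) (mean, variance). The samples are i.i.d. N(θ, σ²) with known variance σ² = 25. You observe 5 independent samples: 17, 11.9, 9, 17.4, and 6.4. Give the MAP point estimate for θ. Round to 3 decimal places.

n = 5; x̄ = (17 + 11.9 + 9 + 17.4 + 6.4)/5 = 61.7/5 = 12.34.
For a Normal prior and Normal likelihood with known variance, the posterior is Normal; its mode equals its mean, the precision-weighted average.
Prior precision 1/σ₀² = 1/5 = 0.2; data precision n/σ² = 5/25 = 0.2.
θ̂ = (0.2·12 + 0.2·12.34) / (0.2 + 0.2) = 4.868/0.4 = 12.170.

θ̂_MAP = 12.170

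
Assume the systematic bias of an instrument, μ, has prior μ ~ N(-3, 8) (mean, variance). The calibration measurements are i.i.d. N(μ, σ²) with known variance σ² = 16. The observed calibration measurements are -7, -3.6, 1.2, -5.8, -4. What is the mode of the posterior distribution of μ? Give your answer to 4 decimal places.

μ̂_MAP = -3.6000

n = 5; x̄ = ((-7) + (-3.6) + 1.2 + (-5.8) + (-4))/5 = -19.2/5 = -3.84.
For a Normal prior and Normal likelihood with known variance, the posterior is Normal; its mode equals its mean, the precision-weighted average.
Prior precision 1/σ₀² = 1/8 = 0.125; data precision n/σ² = 5/16 = 0.3125.
μ̂ = (0.125·(-3) + 0.3125·(-3.84)) / (0.125 + 0.3125) = (-1.575)/0.4375 = -3.6000.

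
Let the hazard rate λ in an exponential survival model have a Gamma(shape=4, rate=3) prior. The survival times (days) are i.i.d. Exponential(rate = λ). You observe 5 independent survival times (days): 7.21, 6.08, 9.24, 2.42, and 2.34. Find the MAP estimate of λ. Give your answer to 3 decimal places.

The Exponential(rate=λ) likelihood is ∝ λ^n e^(−λΣtᵢ). Here n = 5 and Σtᵢ = 7.21 + 6.08 + 9.24 + 2.42 + 2.34 = 27.29.
Posterior ∝ λ^3e^(−3λ) · λ^5e^(−27.29λ) = λ^8e^(−30.29λ), i.e. Gamma(9, 30.29).
Mode = (a−1)/b = 8/30.29 ≈ 0.264.

λ̂_MAP = 0.264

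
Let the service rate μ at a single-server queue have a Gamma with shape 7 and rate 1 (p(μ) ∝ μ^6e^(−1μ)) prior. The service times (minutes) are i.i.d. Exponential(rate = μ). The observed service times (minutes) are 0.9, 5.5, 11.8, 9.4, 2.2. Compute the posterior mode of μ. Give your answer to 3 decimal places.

μ̂_MAP = 0.357

The Exponential(rate=μ) likelihood is ∝ μ^n e^(−μΣtᵢ). Here n = 5 and Σtᵢ = 0.9 + 5.5 + 11.8 + 9.4 + 2.2 = 29.8.
Posterior ∝ μ^6e^(−1μ) · μ^5e^(−29.8μ) = μ^11e^(−30.8μ), i.e. Gamma(12, 30.8).
Mode = (a−1)/b = 11/30.8 ≈ 0.357.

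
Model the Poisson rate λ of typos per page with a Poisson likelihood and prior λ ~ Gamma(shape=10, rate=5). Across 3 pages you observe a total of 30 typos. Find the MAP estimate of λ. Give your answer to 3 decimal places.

λ̂_MAP = 4.875

Σxᵢ = 30, n = 3.
Posterior ∝ λ^9e^(−5λ) · λ^30e^(−3λ) = λ^39e^(−8λ), i.e. Gamma(shape=40, rate=8).
The mode of a Gamma(a, b) with a ≥ 1 (shape–rate) is (a−1)/b = 39/8 ≈ 4.875.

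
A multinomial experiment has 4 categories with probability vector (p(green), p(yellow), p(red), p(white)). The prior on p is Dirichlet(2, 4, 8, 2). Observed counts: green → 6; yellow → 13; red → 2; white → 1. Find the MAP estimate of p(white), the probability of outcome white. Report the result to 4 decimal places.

MAP estimate of p(white) = 0.0588

The posterior is Dirichlet(αᵢ + nᵢ) = Dirichlet(8, 17, 10, 3).
For a Dirichlet(a₁,…,a_K) with all aᵢ > 1, the mode has j-th component (aⱼ − 1)/(Σaᵢ − K).
Here Σaᵢ = 38 and K = 4, so p(white) = (3 − 1)/(38 − 4) = 2/34 ≈ 0.0588.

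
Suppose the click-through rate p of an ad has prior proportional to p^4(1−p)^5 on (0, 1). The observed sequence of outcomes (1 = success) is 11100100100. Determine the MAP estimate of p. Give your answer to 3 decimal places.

p̂_MAP = 0.450

The prior density ∝ p^4(1−p)^5 is the kernel of Beta(5, 6).
Data: 5 successes in 11 trials (from the sequence). The binomial likelihood contributes p^5(1−p)^6, so the posterior is Beta(5+5, 6+6) = Beta(10, 12).
For Beta(a, b) with a, b > 1 the mode is (a−1)/(a+b−2) = 9/20 ≈ 0.450.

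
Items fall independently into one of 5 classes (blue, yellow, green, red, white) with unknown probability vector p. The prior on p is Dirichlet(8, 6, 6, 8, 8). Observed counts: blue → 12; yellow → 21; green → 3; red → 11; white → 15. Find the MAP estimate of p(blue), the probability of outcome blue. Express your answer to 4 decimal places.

MAP estimate of p(blue) = 0.2043

The posterior is Dirichlet(αᵢ + nᵢ) = Dirichlet(20, 27, 9, 19, 23).
For a Dirichlet(a₁,…,a_K) with all aᵢ > 1, the mode has j-th component (aⱼ − 1)/(Σaᵢ − K).
Here Σaᵢ = 98 and K = 5, so p(blue) = (20 − 1)/(98 − 5) = 19/93 ≈ 0.2043.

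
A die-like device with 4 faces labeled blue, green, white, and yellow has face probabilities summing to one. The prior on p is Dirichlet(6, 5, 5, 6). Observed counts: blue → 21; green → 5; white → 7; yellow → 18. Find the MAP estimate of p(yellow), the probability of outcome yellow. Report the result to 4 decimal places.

The posterior is Dirichlet(αᵢ + nᵢ) = Dirichlet(27, 10, 12, 24).
For a Dirichlet(a₁,…,a_K) with all aᵢ > 1, the mode has j-th component (aⱼ − 1)/(Σaᵢ − K).
Here Σaᵢ = 73 and K = 4, so p(yellow) = (24 − 1)/(73 − 4) = 23/69 ≈ 0.3333.

MAP estimate of p(yellow) = 0.3333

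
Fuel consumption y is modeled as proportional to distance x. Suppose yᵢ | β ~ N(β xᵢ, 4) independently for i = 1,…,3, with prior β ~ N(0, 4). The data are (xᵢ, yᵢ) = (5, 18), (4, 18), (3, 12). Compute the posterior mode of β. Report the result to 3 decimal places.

log p(β | y) = −Σ(yᵢ − βxᵢ)²/(2·4) − β²/(2·4) + const.
Setting the derivative to zero: Σxᵢ(yᵢ − βxᵢ)/4 − β/4 = 0, so β = Σxᵢyᵢ / (Σxᵢ² + σ²/τ²).
Σxᵢyᵢ = 5·18 + 4·18 + 3·12 = 198; Σxᵢ² = 50; σ²/τ² = 1.
β̂_MAP = 198 / (50 + 1) = 198/51 ≈ 3.882.

β̂_MAP = 3.882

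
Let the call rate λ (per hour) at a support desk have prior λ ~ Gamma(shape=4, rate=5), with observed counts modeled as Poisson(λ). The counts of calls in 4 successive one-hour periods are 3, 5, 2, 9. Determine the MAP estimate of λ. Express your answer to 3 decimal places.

λ̂_MAP = 2.444

Σxᵢ = 3+5+2+9 = 19, with n = 4.
Posterior ∝ λ^3e^(−5λ) · λ^19e^(−4λ) = λ^22e^(−9λ), i.e. Gamma(shape=23, rate=9).
The mode of a Gamma(a, b) with a ≥ 1 (shape–rate) is (a−1)/b = 22/9 ≈ 2.444.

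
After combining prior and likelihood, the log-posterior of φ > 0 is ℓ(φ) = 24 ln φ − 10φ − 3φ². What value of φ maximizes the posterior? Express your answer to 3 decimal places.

ℓ'(φ) = 24/φ − 10 − 6φ. Setting this to zero and multiplying by φ: 6φ² + 10φ − 24 = 0.
φ = (−10 + √(10² + 4·6·24)) / (2·6) = (−10 + √676) / 12 = (−10 + 26)/12 = 4/3.
ℓ''(φ) = −24/φ² − 6 < 0, confirming a maximum.

φ̂_MAP = 1.333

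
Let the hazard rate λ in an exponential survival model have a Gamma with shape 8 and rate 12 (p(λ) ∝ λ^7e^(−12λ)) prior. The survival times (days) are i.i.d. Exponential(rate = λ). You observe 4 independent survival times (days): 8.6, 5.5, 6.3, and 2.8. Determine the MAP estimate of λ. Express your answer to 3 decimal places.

λ̂_MAP = 0.313

The Exponential(rate=λ) likelihood is ∝ λ^n e^(−λΣtᵢ). Here n = 4 and Σtᵢ = 8.6 + 5.5 + 6.3 + 2.8 = 23.2.
Posterior ∝ λ^7e^(−12λ) · λ^4e^(−23.2λ) = λ^11e^(−35.2λ), i.e. Gamma(12, 35.2).
Mode = (a−1)/b = 11/35.2 ≈ 0.313.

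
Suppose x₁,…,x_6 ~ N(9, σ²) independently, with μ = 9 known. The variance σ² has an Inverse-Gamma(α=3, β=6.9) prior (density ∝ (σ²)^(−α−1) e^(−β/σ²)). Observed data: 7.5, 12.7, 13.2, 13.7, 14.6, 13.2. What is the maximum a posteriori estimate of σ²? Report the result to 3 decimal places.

Sum of squared deviations about the known mean: SS = (7.5−9)² + (12.7−9)² + (13.2−9)² + (13.7−9)² + (14.6−9)² + (13.2−9)² = 104.67.
The Normal likelihood contributes (σ²)^(−n/2) exp(−SS/(2σ²)), so the posterior is Inverse-Gamma(α + n/2, β + SS/2) = Inverse-Gamma(6, 59.235).
The mode of Inverse-Gamma(a, b) is b/(a+1) = 59.235/7 ≈ 8.462.

σ̂²_MAP = 8.462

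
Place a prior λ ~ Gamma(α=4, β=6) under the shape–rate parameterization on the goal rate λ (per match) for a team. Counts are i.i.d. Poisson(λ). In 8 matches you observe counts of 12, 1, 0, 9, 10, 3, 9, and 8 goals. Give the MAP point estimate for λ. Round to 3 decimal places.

Σxᵢ = 12+1+0+9+10+3+9+8 = 52, with n = 8.
Posterior ∝ λ^3e^(−6λ) · λ^52e^(−8λ) = λ^55e^(−14λ), i.e. Gamma(shape=56, rate=14).
The mode of a Gamma(a, b) with a ≥ 1 (shape–rate) is (a−1)/b = 55/14 ≈ 3.929.

λ̂_MAP = 3.929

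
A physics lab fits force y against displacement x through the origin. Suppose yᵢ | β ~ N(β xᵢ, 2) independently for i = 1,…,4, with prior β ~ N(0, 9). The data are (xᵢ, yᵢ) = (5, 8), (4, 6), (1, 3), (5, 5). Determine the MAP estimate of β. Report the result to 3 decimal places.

β̂_MAP = 1.369

log p(β | y) = −Σ(yᵢ − βxᵢ)²/(2·2) − β²/(2·9) + const.
Setting the derivative to zero: Σxᵢ(yᵢ − βxᵢ)/2 − β/9 = 0, so β = Σxᵢyᵢ / (Σxᵢ² + σ²/τ²).
Σxᵢyᵢ = 5·8 + 4·6 + 1·3 + 5·5 = 92; Σxᵢ² = 67; σ²/τ² = 2/9.
β̂_MAP = 92 / (67 + 2/9) = 92/(605/9) = 828/605 ≈ 1.369.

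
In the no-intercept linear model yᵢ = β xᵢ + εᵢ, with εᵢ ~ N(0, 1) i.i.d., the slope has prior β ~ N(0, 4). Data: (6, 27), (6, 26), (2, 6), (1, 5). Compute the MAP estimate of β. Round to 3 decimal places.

β̂_MAP = 4.337

log p(β | y) = −Σ(yᵢ − βxᵢ)²/(2·1) − β²/(2·4) + const.
Setting the derivative to zero: Σxᵢ(yᵢ − βxᵢ)/1 − β/4 = 0, so β = Σxᵢyᵢ / (Σxᵢ² + σ²/τ²).
Σxᵢyᵢ = 6·27 + 6·26 + 2·6 + 1·5 = 335; Σxᵢ² = 77; σ²/τ² = 0.25.
β̂_MAP = 335 / (77 + 0.25) = 335/77.25 ≈ 4.337.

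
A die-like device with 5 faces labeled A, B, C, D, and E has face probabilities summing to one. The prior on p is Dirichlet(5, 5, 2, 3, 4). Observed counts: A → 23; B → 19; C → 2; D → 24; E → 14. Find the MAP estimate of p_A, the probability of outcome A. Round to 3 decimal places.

The posterior is Dirichlet(αᵢ + nᵢ) = Dirichlet(28, 24, 4, 27, 18).
For a Dirichlet(a₁,…,a_K) with all aᵢ > 1, the mode has j-th component (aⱼ − 1)/(Σaᵢ − K).
Here Σaᵢ = 101 and K = 5, so p_A = (28 − 1)/(101 − 5) = 27/96 ≈ 0.281.

MAP estimate of p_A = 0.281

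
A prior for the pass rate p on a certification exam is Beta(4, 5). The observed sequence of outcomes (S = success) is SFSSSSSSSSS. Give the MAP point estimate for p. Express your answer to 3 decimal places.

Prior: Beta(4, 5).
Data: 10 successes in 11 trials (from the sequence). The binomial likelihood contributes p^10(1−p)^1, so the posterior is Beta(4+10, 5+1) = Beta(14, 6).
For Beta(a, b) with a, b > 1 the mode is (a−1)/(a+b−2) = 13/18 ≈ 0.722.

p̂_MAP = 0.722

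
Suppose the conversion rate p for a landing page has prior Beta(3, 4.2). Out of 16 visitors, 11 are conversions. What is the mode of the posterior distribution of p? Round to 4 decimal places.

Prior: Beta(3, 4.2).
Data: 11 successes in 16 trials. The binomial likelihood contributes p^11(1−p)^5, so the posterior is Beta(3+11, 4.2+5) = Beta(14, 9.2).
For Beta(a, b) with a, b > 1 the mode is (a−1)/(a+b−2) = 13/21.2 ≈ 0.6132.

p̂_MAP = 0.6132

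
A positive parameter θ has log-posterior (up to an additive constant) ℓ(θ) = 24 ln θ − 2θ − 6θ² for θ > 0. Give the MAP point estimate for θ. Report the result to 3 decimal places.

ℓ'(θ) = 24/θ − 2 − 12θ. Setting this to zero and multiplying by θ: 12θ² + 2θ − 24 = 0.
θ = (−2 + √(2² + 4·12·24)) / (2·12) = (−2 + √1156) / 24 = (−2 + 34)/24 = 4/3.
ℓ''(θ) = −24/θ² − 12 < 0, confirming a maximum.

θ̂_MAP = 1.333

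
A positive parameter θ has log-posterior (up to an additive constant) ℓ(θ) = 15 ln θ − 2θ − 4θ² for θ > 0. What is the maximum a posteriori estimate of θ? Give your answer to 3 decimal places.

θ̂_MAP = 1.250

ℓ'(θ) = 15/θ − 2 − 8θ. Setting this to zero and multiplying by θ: 8θ² + 2θ − 15 = 0.
θ = (−2 + √(2² + 4·8·15)) / (2·8) = (−2 + √484) / 16 = (−2 + 22)/16 = 5/4.
ℓ''(θ) = −15/θ² − 8 < 0, confirming a maximum.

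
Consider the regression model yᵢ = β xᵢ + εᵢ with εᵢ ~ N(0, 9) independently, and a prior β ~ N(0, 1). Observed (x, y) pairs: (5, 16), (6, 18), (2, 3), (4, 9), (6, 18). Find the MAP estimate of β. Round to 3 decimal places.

log p(β | y) = −Σ(yᵢ − βxᵢ)²/(2·9) − β²/(2·1) + const.
Setting the derivative to zero: Σxᵢ(yᵢ − βxᵢ)/9 − β/1 = 0, so β = Σxᵢyᵢ / (Σxᵢ² + σ²/τ²).
Σxᵢyᵢ = 5·16 + 6·18 + 2·3 + 4·9 + 6·18 = 338; Σxᵢ² = 117; σ²/τ² = 9.
β̂_MAP = 338 / (117 + 9) = 338/126 ≈ 2.683.

β̂_MAP = 2.683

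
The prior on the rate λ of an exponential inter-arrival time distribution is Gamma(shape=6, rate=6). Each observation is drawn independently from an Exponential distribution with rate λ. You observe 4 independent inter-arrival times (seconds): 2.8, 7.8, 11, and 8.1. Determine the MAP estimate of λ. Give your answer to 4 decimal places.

λ̂_MAP = 0.2521

The Exponential(rate=λ) likelihood is ∝ λ^n e^(−λΣtᵢ). Here n = 4 and Σtᵢ = 2.8 + 7.8 + 11 + 8.1 = 29.7.
Posterior ∝ λ^5e^(−6λ) · λ^4e^(−29.7λ) = λ^9e^(−35.7λ), i.e. Gamma(10, 35.7).
Mode = (a−1)/b = 9/35.7 ≈ 0.2521.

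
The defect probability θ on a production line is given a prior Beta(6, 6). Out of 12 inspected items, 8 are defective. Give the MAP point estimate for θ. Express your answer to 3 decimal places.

θ̂_MAP = 0.591

Prior: Beta(6, 6).
Data: 8 successes in 12 trials. The binomial likelihood contributes θ^8(1−θ)^4, so the posterior is Beta(6+8, 6+4) = Beta(14, 10).
For Beta(a, b) with a, b > 1 the mode is (a−1)/(a+b−2) = 13/22 ≈ 0.591.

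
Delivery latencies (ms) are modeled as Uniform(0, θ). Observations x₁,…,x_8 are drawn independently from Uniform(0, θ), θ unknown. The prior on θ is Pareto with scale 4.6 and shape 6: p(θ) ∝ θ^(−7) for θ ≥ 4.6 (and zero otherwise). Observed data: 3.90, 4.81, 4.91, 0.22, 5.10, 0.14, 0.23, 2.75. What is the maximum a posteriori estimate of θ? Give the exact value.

The Uniform(0, θ) likelihood is θ^(−n) for θ ≥ max(xᵢ), zero otherwise. Here max(xᵢ) = 5.10.
Posterior ∝ θ^(−7) · θ^(−8) = θ^(−15) on θ ≥ max(4.6, 5.10) = 5.10.
This density is strictly decreasing in θ, so the posterior mode lies at the lower boundary of the support.

θ̂_MAP = 5.10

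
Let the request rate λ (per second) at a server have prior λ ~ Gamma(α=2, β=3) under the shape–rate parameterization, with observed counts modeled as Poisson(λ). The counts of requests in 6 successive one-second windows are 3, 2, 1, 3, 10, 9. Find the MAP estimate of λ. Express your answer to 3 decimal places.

λ̂_MAP = 3.222

Σxᵢ = 3+2+1+3+10+9 = 28, with n = 6.
Posterior ∝ λe^(−3λ) · λ^28e^(−6λ) = λ^29e^(−9λ), i.e. Gamma(shape=30, rate=9).
The mode of a Gamma(a, b) with a ≥ 1 (shape–rate) is (a−1)/b = 29/9 ≈ 3.222.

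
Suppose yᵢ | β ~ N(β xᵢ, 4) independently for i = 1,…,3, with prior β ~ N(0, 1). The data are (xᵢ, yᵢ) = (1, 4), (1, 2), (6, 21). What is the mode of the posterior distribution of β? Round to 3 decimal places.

β̂_MAP = 3.143

log p(β | y) = −Σ(yᵢ − βxᵢ)²/(2·4) − β²/(2·1) + const.
Setting the derivative to zero: Σxᵢ(yᵢ − βxᵢ)/4 − β/1 = 0, so β = Σxᵢyᵢ / (Σxᵢ² + σ²/τ²).
Σxᵢyᵢ = 1·4 + 1·2 + 6·21 = 132; Σxᵢ² = 38; σ²/τ² = 4.
β̂_MAP = 132 / (38 + 4) = 132/42 ≈ 3.143.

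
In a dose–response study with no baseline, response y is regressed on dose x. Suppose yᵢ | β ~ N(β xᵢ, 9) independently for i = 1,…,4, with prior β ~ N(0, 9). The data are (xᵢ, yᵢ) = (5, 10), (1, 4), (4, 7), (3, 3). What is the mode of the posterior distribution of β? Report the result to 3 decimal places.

β̂_MAP = 1.750

log p(β | y) = −Σ(yᵢ − βxᵢ)²/(2·9) − β²/(2·9) + const.
Setting the derivative to zero: Σxᵢ(yᵢ − βxᵢ)/9 − β/9 = 0, so β = Σxᵢyᵢ / (Σxᵢ² + σ²/τ²).
Σxᵢyᵢ = 5·10 + 1·4 + 4·7 + 3·3 = 91; Σxᵢ² = 51; σ²/τ² = 1.
β̂_MAP = 91 / (51 + 1) = 91/52 ≈ 1.750.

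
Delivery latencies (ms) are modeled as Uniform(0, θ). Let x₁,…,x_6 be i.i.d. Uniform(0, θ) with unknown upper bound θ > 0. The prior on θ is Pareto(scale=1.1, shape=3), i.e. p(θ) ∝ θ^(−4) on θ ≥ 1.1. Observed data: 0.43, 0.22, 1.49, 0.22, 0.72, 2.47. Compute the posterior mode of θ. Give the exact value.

θ̂_MAP = 2.47

The Uniform(0, θ) likelihood is θ^(−n) for θ ≥ max(xᵢ), zero otherwise. Here max(xᵢ) = 2.47.
Posterior ∝ θ^(−4) · θ^(−6) = θ^(−10) on θ ≥ max(1.1, 2.47) = 2.47.
This density is strictly decreasing in θ, so the posterior mode lies at the lower boundary of the support.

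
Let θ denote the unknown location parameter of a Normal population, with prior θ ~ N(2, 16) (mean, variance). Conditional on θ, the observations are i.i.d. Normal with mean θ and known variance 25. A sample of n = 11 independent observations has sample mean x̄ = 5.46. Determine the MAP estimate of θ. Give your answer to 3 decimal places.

n = 11, x̄ = 5.46.
For a Normal prior and Normal likelihood with known variance, the posterior is Normal; its mode equals its mean, the precision-weighted average.
Prior precision 1/σ₀² = 1/16 = 0.0625; data precision n/σ² = 11/25 = 0.44.
θ̂ = (0.0625·2 + 0.44·5.46) / (0.0625 + 0.44) = 2.5274/0.5025 = 25274/5025 ≈ 5.030.

θ̂_MAP = 5.030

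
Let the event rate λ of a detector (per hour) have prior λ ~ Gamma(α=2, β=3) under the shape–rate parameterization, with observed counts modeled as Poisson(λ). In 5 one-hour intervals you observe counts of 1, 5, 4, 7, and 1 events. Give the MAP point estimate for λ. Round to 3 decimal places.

λ̂_MAP = 2.375

Σxᵢ = 1+5+4+7+1 = 18, with n = 5.
Posterior ∝ λe^(−3λ) · λ^18e^(−5λ) = λ^19e^(−8λ), i.e. Gamma(shape=20, rate=8).
The mode of a Gamma(a, b) with a ≥ 1 (shape–rate) is (a−1)/b = 19/8 ≈ 2.375.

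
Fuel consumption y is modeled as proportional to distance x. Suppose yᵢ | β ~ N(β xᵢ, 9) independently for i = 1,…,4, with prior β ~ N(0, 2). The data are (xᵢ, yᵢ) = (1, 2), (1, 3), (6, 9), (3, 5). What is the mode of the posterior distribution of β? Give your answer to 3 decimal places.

β̂_MAP = 1.437

log p(β | y) = −Σ(yᵢ − βxᵢ)²/(2·9) − β²/(2·2) + const.
Setting the derivative to zero: Σxᵢ(yᵢ − βxᵢ)/9 − β/2 = 0, so β = Σxᵢyᵢ / (Σxᵢ² + σ²/τ²).
Σxᵢyᵢ = 1·2 + 1·3 + 6·9 + 3·5 = 74; Σxᵢ² = 47; σ²/τ² = 4.5.
β̂_MAP = 74 / (47 + 4.5) = 74/51.5 ≈ 1.437.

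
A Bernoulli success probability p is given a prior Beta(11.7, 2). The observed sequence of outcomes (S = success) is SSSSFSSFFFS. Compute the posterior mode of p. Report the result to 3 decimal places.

p̂_MAP = 0.780

Prior: Beta(11.7, 2).
Data: 7 successes in 11 trials (from the sequence). The binomial likelihood contributes p^7(1−p)^4, so the posterior is Beta(11.7+7, 2+4) = Beta(18.7, 6).
For Beta(a, b) with a, b > 1 the mode is (a−1)/(a+b−2) = 17.7/22.7 ≈ 0.780.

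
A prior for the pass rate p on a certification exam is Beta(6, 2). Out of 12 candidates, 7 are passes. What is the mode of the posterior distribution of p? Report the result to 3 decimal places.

Prior: Beta(6, 2).
Data: 7 successes in 12 trials. The binomial likelihood contributes p^7(1−p)^5, so the posterior is Beta(6+7, 2+5) = Beta(13, 7).
For Beta(a, b) with a, b > 1 the mode is (a−1)/(a+b−2) = 12/18 ≈ 0.667.

p̂_MAP = 0.667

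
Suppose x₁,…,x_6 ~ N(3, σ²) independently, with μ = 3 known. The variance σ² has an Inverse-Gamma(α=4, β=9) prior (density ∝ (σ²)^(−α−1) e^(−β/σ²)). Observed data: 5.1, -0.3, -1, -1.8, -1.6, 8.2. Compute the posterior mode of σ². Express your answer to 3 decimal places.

Sum of squared deviations about the known mean: SS = (5.1−3)² + (-0.3−3)² + (-1−3)² + (-1.8−3)² + (-1.6−3)² + (8.2−3)² = 102.54.
The Normal likelihood contributes (σ²)^(−n/2) exp(−SS/(2σ²)), so the posterior is Inverse-Gamma(α + n/2, β + SS/2) = Inverse-Gamma(7, 60.27).
The mode of Inverse-Gamma(a, b) is b/(a+1) = 60.27/8 ≈ 7.534.

σ̂²_MAP = 7.534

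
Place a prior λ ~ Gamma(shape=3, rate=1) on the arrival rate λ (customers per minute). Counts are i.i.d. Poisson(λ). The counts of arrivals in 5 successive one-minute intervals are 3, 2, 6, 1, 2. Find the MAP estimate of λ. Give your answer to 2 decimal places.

Σxᵢ = 3+2+6+1+2 = 14, with n = 5.
Posterior ∝ λ^2e^(−1λ) · λ^14e^(−5λ) = λ^16e^(−6λ), i.e. Gamma(shape=17, rate=6).
The mode of a Gamma(a, b) with a ≥ 1 (shape–rate) is (a−1)/b = 16/6 ≈ 2.67.

λ̂_MAP = 2.67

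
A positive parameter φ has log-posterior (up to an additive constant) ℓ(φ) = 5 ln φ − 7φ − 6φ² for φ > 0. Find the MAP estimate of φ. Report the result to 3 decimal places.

φ̂_MAP = 0.417

ℓ'(φ) = 5/φ − 7 − 12φ. Setting this to zero and multiplying by φ: 12φ² + 7φ − 5 = 0.
φ = (−7 + √(7² + 4·12·5)) / (2·12) = (−7 + √289) / 24 = (−7 + 17)/24 = 5/12.
ℓ''(φ) = −5/φ² − 12 < 0, confirming a maximum.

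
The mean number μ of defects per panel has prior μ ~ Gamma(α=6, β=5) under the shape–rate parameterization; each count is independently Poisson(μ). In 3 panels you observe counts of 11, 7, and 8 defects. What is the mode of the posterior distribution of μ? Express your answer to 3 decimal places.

μ̂_MAP = 3.875

Σxᵢ = 11+7+8 = 26, with n = 3.
Posterior ∝ μ^5e^(−5μ) · μ^26e^(−3μ) = μ^31e^(−8μ), i.e. Gamma(shape=32, rate=8).
The mode of a Gamma(a, b) with a ≥ 1 (shape–rate) is (a−1)/b = 31/8 ≈ 3.875.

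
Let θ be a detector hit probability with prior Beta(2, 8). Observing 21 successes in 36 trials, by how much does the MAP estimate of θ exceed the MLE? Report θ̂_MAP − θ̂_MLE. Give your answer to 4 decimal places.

Posterior is Beta(23, 23); MAP = (23−1)/(46−2) = 22/44 ≈ 0.50000.
MLE ignores the prior: θ̂_MLE = k/n = 21/36 ≈ 0.58333.
Difference = 22/44 − 21/36 = -1/12 ≈ -0.0833.

MAP − MLE = -0.0833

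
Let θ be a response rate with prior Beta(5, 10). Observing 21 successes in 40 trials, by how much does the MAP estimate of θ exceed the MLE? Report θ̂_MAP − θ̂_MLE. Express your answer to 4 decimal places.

Posterior is Beta(26, 29); MAP = (26−1)/(55−2) = 25/53 ≈ 0.47170.
MLE ignores the prior: θ̂_MLE = k/n = 21/40 ≈ 0.52500.
Difference = 25/53 − 21/40 = -113/2120 ≈ -0.0533.

MAP − MLE = -0.0533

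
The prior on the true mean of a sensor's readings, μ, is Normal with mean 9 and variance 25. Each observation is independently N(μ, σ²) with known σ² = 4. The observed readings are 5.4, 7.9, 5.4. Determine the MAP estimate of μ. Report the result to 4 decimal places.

μ̂_MAP = 6.3734

n = 3; x̄ = (5.4 + 7.9 + 5.4)/3 = 18.7/3 = 187/30 ≈ 6.2333.
For a Normal prior and Normal likelihood with known variance, the posterior is Normal; its mode equals its mean, the precision-weighted average.
Prior precision 1/σ₀² = 1/25 = 0.04; data precision n/σ² = 3/4 = 0.75.
μ̂ = (0.04·9 + 0.75·(187/30)) / (0.04 + 0.75) = 5.035/0.79 = 1007/158 ≈ 6.3734.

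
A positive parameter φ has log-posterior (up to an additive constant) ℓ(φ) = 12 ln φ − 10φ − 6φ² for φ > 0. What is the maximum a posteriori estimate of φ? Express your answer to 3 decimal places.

ℓ'(φ) = 12/φ − 10 − 12φ. Setting this to zero and multiplying by φ: 12φ² + 10φ − 12 = 0.
φ = (−10 + √(10² + 4·12·12)) / (2·12) = (−10 + √676) / 24 = (−10 + 26)/24 = 2/3.
ℓ''(φ) = −12/φ² − 12 < 0, confirming a maximum.

φ̂_MAP = 0.667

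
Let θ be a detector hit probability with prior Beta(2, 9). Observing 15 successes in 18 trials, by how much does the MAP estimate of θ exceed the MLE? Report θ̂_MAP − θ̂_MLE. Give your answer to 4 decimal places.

MAP − MLE = -0.2407

Posterior is Beta(17, 12); MAP = (17−1)/(29−2) = 16/27 ≈ 0.59259.
MLE ignores the prior: θ̂_MLE = k/n = 15/18 ≈ 0.83333.
Difference = 16/27 − 15/18 = -13/54 ≈ -0.2407.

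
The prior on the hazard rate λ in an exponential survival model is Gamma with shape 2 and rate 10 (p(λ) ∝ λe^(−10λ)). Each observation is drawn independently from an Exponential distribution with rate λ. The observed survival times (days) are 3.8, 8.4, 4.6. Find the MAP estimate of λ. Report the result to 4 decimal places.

λ̂_MAP = 0.1493

The Exponential(rate=λ) likelihood is ∝ λ^n e^(−λΣtᵢ). Here n = 3 and Σtᵢ = 3.8 + 8.4 + 4.6 = 16.8.
Posterior ∝ λe^(−10λ) · λ^3e^(−16.8λ) = λ^4e^(−26.8λ), i.e. Gamma(5, 26.8).
Mode = (a−1)/b = 4/26.8 ≈ 0.1493.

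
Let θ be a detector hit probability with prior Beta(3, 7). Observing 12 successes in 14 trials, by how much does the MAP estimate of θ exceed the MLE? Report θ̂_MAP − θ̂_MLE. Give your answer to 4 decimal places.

MAP − MLE = -0.2208

Posterior is Beta(15, 9); MAP = (15−1)/(24−2) = 14/22 ≈ 0.63636.
MLE ignores the prior: θ̂_MLE = k/n = 12/14 ≈ 0.85714.
Difference = 14/22 − 12/14 = -17/77 ≈ -0.2208.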